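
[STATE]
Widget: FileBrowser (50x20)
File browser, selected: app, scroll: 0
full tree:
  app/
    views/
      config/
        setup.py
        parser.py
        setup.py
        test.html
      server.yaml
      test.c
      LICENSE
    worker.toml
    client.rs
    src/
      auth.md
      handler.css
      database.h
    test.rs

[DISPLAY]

> [-] app/                                        
    [+] views/                                    
    worker.toml                                   
    client.rs                                     
    [+] src/                                      
    test.rs                                       
                                                  
                                                  
                                                  
                                                  
                                                  
                                                  
                                                  
                                                  
                                                  
                                                  
                                                  
                                                  
                                                  
                                                  


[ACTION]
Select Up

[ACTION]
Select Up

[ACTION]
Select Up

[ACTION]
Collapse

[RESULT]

> [+] app/                                        
                                                  
                                                  
                                                  
                                                  
                                                  
                                                  
                                                  
                                                  
                                                  
                                                  
                                                  
                                                  
                                                  
                                                  
                                                  
                                                  
                                                  
                                                  
                                                  


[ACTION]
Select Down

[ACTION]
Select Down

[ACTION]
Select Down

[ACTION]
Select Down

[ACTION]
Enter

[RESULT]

> [-] app/                                        
    [+] views/                                    
    worker.toml                                   
    client.rs                                     
    [+] src/                                      
    test.rs                                       
                                                  
                                                  
                                                  
                                                  
                                                  
                                                  
                                                  
                                                  
                                                  
                                                  
                                                  
                                                  
                                                  
                                                  


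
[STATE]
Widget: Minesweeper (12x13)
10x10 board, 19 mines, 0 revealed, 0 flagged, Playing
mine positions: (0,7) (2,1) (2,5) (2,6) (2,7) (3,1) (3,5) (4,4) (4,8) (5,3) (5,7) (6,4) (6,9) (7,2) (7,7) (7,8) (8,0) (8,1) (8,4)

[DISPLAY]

■■■■■■■■■■  
■■■■■■■■■■  
■■■■■■■■■■  
■■■■■■■■■■  
■■■■■■■■■■  
■■■■■■■■■■  
■■■■■■■■■■  
■■■■■■■■■■  
■■■■■■■■■■  
■■■■■■■■■■  
            
            
            


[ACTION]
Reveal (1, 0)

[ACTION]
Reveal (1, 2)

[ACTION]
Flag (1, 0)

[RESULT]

■■■■■■■■■■  
1■1■■■■■■■  
■■■■■■■■■■  
■■■■■■■■■■  
■■■■■■■■■■  
■■■■■■■■■■  
■■■■■■■■■■  
■■■■■■■■■■  
■■■■■■■■■■  
■■■■■■■■■■  
            
            
            


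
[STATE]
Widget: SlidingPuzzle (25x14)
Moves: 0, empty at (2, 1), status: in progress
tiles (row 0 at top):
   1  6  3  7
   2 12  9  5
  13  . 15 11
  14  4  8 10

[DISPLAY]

┌────┬────┬────┬────┐    
│  1 │  6 │  3 │  7 │    
├────┼────┼────┼────┤    
│  2 │ 12 │  9 │  5 │    
├────┼────┼────┼────┤    
│ 13 │    │ 15 │ 11 │    
├────┼────┼────┼────┤    
│ 14 │  4 │  8 │ 10 │    
└────┴────┴────┴────┘    
Moves: 0                 
                         
                         
                         
                         


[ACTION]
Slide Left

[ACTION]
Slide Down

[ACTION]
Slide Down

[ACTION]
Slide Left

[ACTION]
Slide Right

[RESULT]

┌────┬────┬────┬────┐    
│  1 │  6 │    │  7 │    
├────┼────┼────┼────┤    
│  2 │ 12 │  3 │  5 │    
├────┼────┼────┼────┤    
│ 13 │ 15 │  9 │ 11 │    
├────┼────┼────┼────┤    
│ 14 │  4 │  8 │ 10 │    
└────┴────┴────┴────┘    
Moves: 5                 
                         
                         
                         
                         


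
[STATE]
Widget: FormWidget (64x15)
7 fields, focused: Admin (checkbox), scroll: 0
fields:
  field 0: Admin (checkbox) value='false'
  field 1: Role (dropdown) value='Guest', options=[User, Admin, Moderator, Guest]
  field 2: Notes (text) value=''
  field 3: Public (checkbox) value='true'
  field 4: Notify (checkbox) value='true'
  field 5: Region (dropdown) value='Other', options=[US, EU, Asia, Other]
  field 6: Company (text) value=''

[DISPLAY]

> Admin:      [ ]                                               
  Role:       [Guest                                          ▼]
  Notes:      [                                                ]
  Public:     [x]                                               
  Notify:     [x]                                               
  Region:     [Other                                          ▼]
  Company:    [                                                ]
                                                                
                                                                
                                                                
                                                                
                                                                
                                                                
                                                                
                                                                


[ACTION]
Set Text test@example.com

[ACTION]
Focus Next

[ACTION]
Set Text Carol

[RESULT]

  Admin:      [ ]                                               
> Role:       [Guest                                          ▼]
  Notes:      [                                                ]
  Public:     [x]                                               
  Notify:     [x]                                               
  Region:     [Other                                          ▼]
  Company:    [                                                ]
                                                                
                                                                
                                                                
                                                                
                                                                
                                                                
                                                                
                                                                


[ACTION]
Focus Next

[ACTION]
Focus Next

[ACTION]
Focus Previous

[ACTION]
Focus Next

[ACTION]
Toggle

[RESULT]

  Admin:      [ ]                                               
  Role:       [Guest                                          ▼]
  Notes:      [                                                ]
> Public:     [ ]                                               
  Notify:     [x]                                               
  Region:     [Other                                          ▼]
  Company:    [                                                ]
                                                                
                                                                
                                                                
                                                                
                                                                
                                                                
                                                                
                                                                


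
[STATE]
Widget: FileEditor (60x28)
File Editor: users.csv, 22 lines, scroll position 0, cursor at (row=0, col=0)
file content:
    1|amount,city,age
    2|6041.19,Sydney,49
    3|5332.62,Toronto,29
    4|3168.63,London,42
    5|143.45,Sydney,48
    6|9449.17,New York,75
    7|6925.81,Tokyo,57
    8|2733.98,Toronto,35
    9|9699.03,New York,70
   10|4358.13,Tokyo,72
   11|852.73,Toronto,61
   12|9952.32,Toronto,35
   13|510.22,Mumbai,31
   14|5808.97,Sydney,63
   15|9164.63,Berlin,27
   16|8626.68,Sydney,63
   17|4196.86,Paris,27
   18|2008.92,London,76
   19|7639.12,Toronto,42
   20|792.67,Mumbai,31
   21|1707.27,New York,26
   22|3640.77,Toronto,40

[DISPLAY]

█mount,city,age                                            ▲
6041.19,Sydney,49                                          █
5332.62,Toronto,29                                         ░
3168.63,London,42                                          ░
143.45,Sydney,48                                           ░
9449.17,New York,75                                        ░
6925.81,Tokyo,57                                           ░
2733.98,Toronto,35                                         ░
9699.03,New York,70                                        ░
4358.13,Tokyo,72                                           ░
852.73,Toronto,61                                          ░
9952.32,Toronto,35                                         ░
510.22,Mumbai,31                                           ░
5808.97,Sydney,63                                          ░
9164.63,Berlin,27                                          ░
8626.68,Sydney,63                                          ░
4196.86,Paris,27                                           ░
2008.92,London,76                                          ░
7639.12,Toronto,42                                         ░
792.67,Mumbai,31                                           ░
1707.27,New York,26                                        ░
3640.77,Toronto,40                                         ░
                                                           ░
                                                           ░
                                                           ░
                                                           ░
                                                           ░
                                                           ▼


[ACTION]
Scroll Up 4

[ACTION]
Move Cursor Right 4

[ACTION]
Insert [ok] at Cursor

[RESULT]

amouok█t,city,age                                          ▲
6041.19,Sydney,49                                          █
5332.62,Toronto,29                                         ░
3168.63,London,42                                          ░
143.45,Sydney,48                                           ░
9449.17,New York,75                                        ░
6925.81,Tokyo,57                                           ░
2733.98,Toronto,35                                         ░
9699.03,New York,70                                        ░
4358.13,Tokyo,72                                           ░
852.73,Toronto,61                                          ░
9952.32,Toronto,35                                         ░
510.22,Mumbai,31                                           ░
5808.97,Sydney,63                                          ░
9164.63,Berlin,27                                          ░
8626.68,Sydney,63                                          ░
4196.86,Paris,27                                           ░
2008.92,London,76                                          ░
7639.12,Toronto,42                                         ░
792.67,Mumbai,31                                           ░
1707.27,New York,26                                        ░
3640.77,Toronto,40                                         ░
                                                           ░
                                                           ░
                                                           ░
                                                           ░
                                                           ░
                                                           ▼


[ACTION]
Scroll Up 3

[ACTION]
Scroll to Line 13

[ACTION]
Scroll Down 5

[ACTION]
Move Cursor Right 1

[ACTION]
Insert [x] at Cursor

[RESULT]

amouoknx█,city,age                                         ▲
6041.19,Sydney,49                                          █
5332.62,Toronto,29                                         ░
3168.63,London,42                                          ░
143.45,Sydney,48                                           ░
9449.17,New York,75                                        ░
6925.81,Tokyo,57                                           ░
2733.98,Toronto,35                                         ░
9699.03,New York,70                                        ░
4358.13,Tokyo,72                                           ░
852.73,Toronto,61                                          ░
9952.32,Toronto,35                                         ░
510.22,Mumbai,31                                           ░
5808.97,Sydney,63                                          ░
9164.63,Berlin,27                                          ░
8626.68,Sydney,63                                          ░
4196.86,Paris,27                                           ░
2008.92,London,76                                          ░
7639.12,Toronto,42                                         ░
792.67,Mumbai,31                                           ░
1707.27,New York,26                                        ░
3640.77,Toronto,40                                         ░
                                                           ░
                                                           ░
                                                           ░
                                                           ░
                                                           ░
                                                           ▼


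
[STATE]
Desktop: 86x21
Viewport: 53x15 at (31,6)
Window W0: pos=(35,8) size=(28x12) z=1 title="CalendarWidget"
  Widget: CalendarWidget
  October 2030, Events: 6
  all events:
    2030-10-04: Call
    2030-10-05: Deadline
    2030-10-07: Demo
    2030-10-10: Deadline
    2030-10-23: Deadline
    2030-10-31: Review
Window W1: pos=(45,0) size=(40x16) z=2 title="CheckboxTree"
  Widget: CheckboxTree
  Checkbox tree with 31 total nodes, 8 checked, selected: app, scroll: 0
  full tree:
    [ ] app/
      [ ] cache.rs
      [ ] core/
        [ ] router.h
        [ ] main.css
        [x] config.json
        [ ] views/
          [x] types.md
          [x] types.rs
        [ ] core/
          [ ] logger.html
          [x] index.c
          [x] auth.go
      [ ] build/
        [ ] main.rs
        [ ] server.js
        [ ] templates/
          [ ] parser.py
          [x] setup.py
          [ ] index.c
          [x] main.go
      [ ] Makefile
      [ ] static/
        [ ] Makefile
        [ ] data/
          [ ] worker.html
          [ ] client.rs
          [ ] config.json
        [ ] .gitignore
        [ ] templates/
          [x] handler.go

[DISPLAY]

              ┃     [ ] router.h                     
              ┃     [ ] main.css                     
    ┏━━━━━━━━━┃     [x] config.json                  
    ┃ Calendar┃     [x] views/                       
    ┠─────────┃       [x] types.md                   
    ┃       Oc┃       [x] types.rs                   
    ┃Mo Tu We ┃     [-] core/                        
    ┃    1  2 ┃       [ ] logger.html                
    ┃ 7*  8  9┃       [x] index.c                    
    ┃14 15 16 ┗━━━━━━━━━━━━━━━━━━━━━━━━━━━━━━━━━━━━━━
    ┃21 22 23* 24 25 26 27     ┃                     
    ┃28 29 30 31*              ┃                     
    ┃                          ┃                     
    ┗━━━━━━━━━━━━━━━━━━━━━━━━━━┛                     
                                                     


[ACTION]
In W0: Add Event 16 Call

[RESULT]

              ┃     [ ] router.h                     
              ┃     [ ] main.css                     
    ┏━━━━━━━━━┃     [x] config.json                  
    ┃ Calendar┃     [x] views/                       
    ┠─────────┃       [x] types.md                   
    ┃       Oc┃       [x] types.rs                   
    ┃Mo Tu We ┃     [-] core/                        
    ┃    1  2 ┃       [ ] logger.html                
    ┃ 7*  8  9┃       [x] index.c                    
    ┃14 15 16*┗━━━━━━━━━━━━━━━━━━━━━━━━━━━━━━━━━━━━━━
    ┃21 22 23* 24 25 26 27     ┃                     
    ┃28 29 30 31*              ┃                     
    ┃                          ┃                     
    ┗━━━━━━━━━━━━━━━━━━━━━━━━━━┛                     
                                                     


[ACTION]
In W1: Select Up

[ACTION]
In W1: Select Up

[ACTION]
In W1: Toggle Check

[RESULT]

              ┃     [x] router.h                     
              ┃     [x] main.css                     
    ┏━━━━━━━━━┃     [x] config.json                  
    ┃ Calendar┃     [x] views/                       
    ┠─────────┃       [x] types.md                   
    ┃       Oc┃       [x] types.rs                   
    ┃Mo Tu We ┃     [x] core/                        
    ┃    1  2 ┃       [x] logger.html                
    ┃ 7*  8  9┃       [x] index.c                    
    ┃14 15 16*┗━━━━━━━━━━━━━━━━━━━━━━━━━━━━━━━━━━━━━━
    ┃21 22 23* 24 25 26 27     ┃                     
    ┃28 29 30 31*              ┃                     
    ┃                          ┃                     
    ┗━━━━━━━━━━━━━━━━━━━━━━━━━━┛                     
                                                     


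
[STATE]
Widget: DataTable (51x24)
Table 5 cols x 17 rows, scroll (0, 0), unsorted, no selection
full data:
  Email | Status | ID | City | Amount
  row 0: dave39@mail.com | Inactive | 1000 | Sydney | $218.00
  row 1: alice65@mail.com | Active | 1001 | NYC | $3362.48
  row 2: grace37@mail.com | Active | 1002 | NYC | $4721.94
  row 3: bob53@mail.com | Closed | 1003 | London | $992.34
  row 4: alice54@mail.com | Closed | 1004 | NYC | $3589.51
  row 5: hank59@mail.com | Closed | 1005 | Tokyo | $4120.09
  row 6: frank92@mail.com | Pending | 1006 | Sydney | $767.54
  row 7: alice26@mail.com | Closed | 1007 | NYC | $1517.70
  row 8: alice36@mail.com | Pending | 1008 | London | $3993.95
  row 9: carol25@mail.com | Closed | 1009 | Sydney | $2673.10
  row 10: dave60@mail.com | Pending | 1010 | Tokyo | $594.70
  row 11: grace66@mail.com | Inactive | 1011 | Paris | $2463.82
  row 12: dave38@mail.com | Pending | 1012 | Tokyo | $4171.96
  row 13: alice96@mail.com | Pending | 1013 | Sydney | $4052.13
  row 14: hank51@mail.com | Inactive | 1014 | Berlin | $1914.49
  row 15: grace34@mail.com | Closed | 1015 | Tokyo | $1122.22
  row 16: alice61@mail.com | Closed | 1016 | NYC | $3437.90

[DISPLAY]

Email           │Status  │ID  │City  │Amount       
────────────────┼────────┼────┼──────┼────────     
dave39@mail.com │Inactive│1000│Sydney│$218.00      
alice65@mail.com│Active  │1001│NYC   │$3362.48     
grace37@mail.com│Active  │1002│NYC   │$4721.94     
bob53@mail.com  │Closed  │1003│London│$992.34      
alice54@mail.com│Closed  │1004│NYC   │$3589.51     
hank59@mail.com │Closed  │1005│Tokyo │$4120.09     
frank92@mail.com│Pending │1006│Sydney│$767.54      
alice26@mail.com│Closed  │1007│NYC   │$1517.70     
alice36@mail.com│Pending │1008│London│$3993.95     
carol25@mail.com│Closed  │1009│Sydney│$2673.10     
dave60@mail.com │Pending │1010│Tokyo │$594.70      
grace66@mail.com│Inactive│1011│Paris │$2463.82     
dave38@mail.com │Pending │1012│Tokyo │$4171.96     
alice96@mail.com│Pending │1013│Sydney│$4052.13     
hank51@mail.com │Inactive│1014│Berlin│$1914.49     
grace34@mail.com│Closed  │1015│Tokyo │$1122.22     
alice61@mail.com│Closed  │1016│NYC   │$3437.90     
                                                   
                                                   
                                                   
                                                   
                                                   


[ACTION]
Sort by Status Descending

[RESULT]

Email           │Status ▼│ID  │City  │Amount       
────────────────┼────────┼────┼──────┼────────     
frank92@mail.com│Pending │1006│Sydney│$767.54      
alice36@mail.com│Pending │1008│London│$3993.95     
dave60@mail.com │Pending │1010│Tokyo │$594.70      
dave38@mail.com │Pending │1012│Tokyo │$4171.96     
alice96@mail.com│Pending │1013│Sydney│$4052.13     
dave39@mail.com │Inactive│1000│Sydney│$218.00      
grace66@mail.com│Inactive│1011│Paris │$2463.82     
hank51@mail.com │Inactive│1014│Berlin│$1914.49     
bob53@mail.com  │Closed  │1003│London│$992.34      
alice54@mail.com│Closed  │1004│NYC   │$3589.51     
hank59@mail.com │Closed  │1005│Tokyo │$4120.09     
alice26@mail.com│Closed  │1007│NYC   │$1517.70     
carol25@mail.com│Closed  │1009│Sydney│$2673.10     
grace34@mail.com│Closed  │1015│Tokyo │$1122.22     
alice61@mail.com│Closed  │1016│NYC   │$3437.90     
alice65@mail.com│Active  │1001│NYC   │$3362.48     
grace37@mail.com│Active  │1002│NYC   │$4721.94     
                                                   
                                                   
                                                   
                                                   
                                                   


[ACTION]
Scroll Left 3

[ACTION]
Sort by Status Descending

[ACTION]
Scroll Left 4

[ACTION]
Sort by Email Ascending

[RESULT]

Email          ▲│Status  │ID  │City  │Amount       
────────────────┼────────┼────┼──────┼────────     
alice26@mail.com│Closed  │1007│NYC   │$1517.70     
alice36@mail.com│Pending │1008│London│$3993.95     
alice54@mail.com│Closed  │1004│NYC   │$3589.51     
alice61@mail.com│Closed  │1016│NYC   │$3437.90     
alice65@mail.com│Active  │1001│NYC   │$3362.48     
alice96@mail.com│Pending │1013│Sydney│$4052.13     
bob53@mail.com  │Closed  │1003│London│$992.34      
carol25@mail.com│Closed  │1009│Sydney│$2673.10     
dave38@mail.com │Pending │1012│Tokyo │$4171.96     
dave39@mail.com │Inactive│1000│Sydney│$218.00      
dave60@mail.com │Pending │1010│Tokyo │$594.70      
frank92@mail.com│Pending │1006│Sydney│$767.54      
grace34@mail.com│Closed  │1015│Tokyo │$1122.22     
grace37@mail.com│Active  │1002│NYC   │$4721.94     
grace66@mail.com│Inactive│1011│Paris │$2463.82     
hank51@mail.com │Inactive│1014│Berlin│$1914.49     
hank59@mail.com │Closed  │1005│Tokyo │$4120.09     
                                                   
                                                   
                                                   
                                                   
                                                   


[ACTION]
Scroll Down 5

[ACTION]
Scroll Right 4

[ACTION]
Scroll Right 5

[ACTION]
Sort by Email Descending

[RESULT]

Email          ▼│Status  │ID  │City  │Amount       
────────────────┼────────┼────┼──────┼────────     
hank59@mail.com │Closed  │1005│Tokyo │$4120.09     
hank51@mail.com │Inactive│1014│Berlin│$1914.49     
grace66@mail.com│Inactive│1011│Paris │$2463.82     
grace37@mail.com│Active  │1002│NYC   │$4721.94     
grace34@mail.com│Closed  │1015│Tokyo │$1122.22     
frank92@mail.com│Pending │1006│Sydney│$767.54      
dave60@mail.com │Pending │1010│Tokyo │$594.70      
dave39@mail.com │Inactive│1000│Sydney│$218.00      
dave38@mail.com │Pending │1012│Tokyo │$4171.96     
carol25@mail.com│Closed  │1009│Sydney│$2673.10     
bob53@mail.com  │Closed  │1003│London│$992.34      
alice96@mail.com│Pending │1013│Sydney│$4052.13     
alice65@mail.com│Active  │1001│NYC   │$3362.48     
alice61@mail.com│Closed  │1016│NYC   │$3437.90     
alice54@mail.com│Closed  │1004│NYC   │$3589.51     
alice36@mail.com│Pending │1008│London│$3993.95     
alice26@mail.com│Closed  │1007│NYC   │$1517.70     
                                                   
                                                   
                                                   
                                                   
                                                   


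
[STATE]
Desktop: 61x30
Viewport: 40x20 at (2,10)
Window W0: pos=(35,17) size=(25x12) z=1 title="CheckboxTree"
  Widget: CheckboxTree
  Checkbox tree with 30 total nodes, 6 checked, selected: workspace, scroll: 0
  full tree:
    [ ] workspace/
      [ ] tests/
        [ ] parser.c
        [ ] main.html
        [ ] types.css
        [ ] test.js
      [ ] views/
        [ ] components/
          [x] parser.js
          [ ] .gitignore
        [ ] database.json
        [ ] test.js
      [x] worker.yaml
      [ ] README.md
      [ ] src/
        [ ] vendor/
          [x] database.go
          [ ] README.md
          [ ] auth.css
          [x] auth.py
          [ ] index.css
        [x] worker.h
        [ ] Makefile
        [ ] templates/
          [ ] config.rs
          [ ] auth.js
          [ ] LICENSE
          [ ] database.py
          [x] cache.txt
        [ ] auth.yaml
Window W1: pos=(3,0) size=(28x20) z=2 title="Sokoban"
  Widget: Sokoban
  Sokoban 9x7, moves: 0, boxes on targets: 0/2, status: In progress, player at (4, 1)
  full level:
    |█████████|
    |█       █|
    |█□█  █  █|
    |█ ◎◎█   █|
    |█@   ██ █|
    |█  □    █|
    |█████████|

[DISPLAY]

 ┃Moves: 0  0/2             ┃           
 ┃                          ┃           
 ┃                          ┃           
 ┃                          ┃           
 ┃                          ┃           
 ┃                          ┃           
 ┃                          ┃           
 ┃                          ┃    ┏━━━━━━
 ┃                          ┃    ┃ Check
 ┗━━━━━━━━━━━━━━━━━━━━━━━━━━┛    ┠──────
                                 ┃>[-] w
                                 ┃   [ ]
                                 ┃     [
                                 ┃     [
                                 ┃     [
                                 ┃     [
                                 ┃   [-]
                                 ┃     [
                                 ┗━━━━━━
                                        


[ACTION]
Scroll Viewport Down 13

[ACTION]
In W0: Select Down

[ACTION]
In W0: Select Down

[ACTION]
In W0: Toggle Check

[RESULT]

 ┃Moves: 0  0/2             ┃           
 ┃                          ┃           
 ┃                          ┃           
 ┃                          ┃           
 ┃                          ┃           
 ┃                          ┃           
 ┃                          ┃           
 ┃                          ┃    ┏━━━━━━
 ┃                          ┃    ┃ Check
 ┗━━━━━━━━━━━━━━━━━━━━━━━━━━┛    ┠──────
                                 ┃ [-] w
                                 ┃   [-]
                                 ┃>    [
                                 ┃     [
                                 ┃     [
                                 ┃     [
                                 ┃   [-]
                                 ┃     [
                                 ┗━━━━━━
                                        


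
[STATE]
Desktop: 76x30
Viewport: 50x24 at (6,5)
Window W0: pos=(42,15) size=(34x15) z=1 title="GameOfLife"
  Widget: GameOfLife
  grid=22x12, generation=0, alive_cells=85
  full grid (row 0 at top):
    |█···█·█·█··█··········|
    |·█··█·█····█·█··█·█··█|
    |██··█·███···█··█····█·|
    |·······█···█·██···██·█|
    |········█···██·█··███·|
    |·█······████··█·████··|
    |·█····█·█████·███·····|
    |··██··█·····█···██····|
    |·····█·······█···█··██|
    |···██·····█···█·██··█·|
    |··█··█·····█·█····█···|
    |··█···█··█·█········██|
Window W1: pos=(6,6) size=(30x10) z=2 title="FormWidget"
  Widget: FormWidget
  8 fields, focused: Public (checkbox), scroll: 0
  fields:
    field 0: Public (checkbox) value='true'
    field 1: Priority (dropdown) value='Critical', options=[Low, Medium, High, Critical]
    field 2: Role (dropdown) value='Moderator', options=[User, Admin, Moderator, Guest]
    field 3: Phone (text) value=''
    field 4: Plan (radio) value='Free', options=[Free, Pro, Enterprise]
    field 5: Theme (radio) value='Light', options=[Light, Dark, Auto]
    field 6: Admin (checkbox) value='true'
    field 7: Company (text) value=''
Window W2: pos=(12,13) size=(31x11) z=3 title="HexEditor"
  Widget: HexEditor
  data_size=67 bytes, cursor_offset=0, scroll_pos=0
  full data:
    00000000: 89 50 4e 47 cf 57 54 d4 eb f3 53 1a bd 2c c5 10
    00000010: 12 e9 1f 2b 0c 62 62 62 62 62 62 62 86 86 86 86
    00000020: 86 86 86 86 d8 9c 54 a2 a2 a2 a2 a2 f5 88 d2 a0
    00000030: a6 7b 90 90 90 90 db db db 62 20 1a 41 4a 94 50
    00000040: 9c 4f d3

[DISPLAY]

                                                  
┏━━━━━━━━━━━━━━━━━━━━━━━━━━━━┓                    
┃ FormWidget                 ┃                    
┠────────────────────────────┨                    
┃> Public:     [x]           ┃                    
┃  Priority:   [Critical   ▼]┃                    
┃  Role:       [Moderator  ▼]┃                    
┃  Phone:      [            ]┃                    
┃  Pla┏━━━━━━━━━━━━━━━━━━━━━━━━━━━━━┓             
┃  The┃ HexEditor                   ┃             
┗━━━━━┠─────────────────────────────┨━━━━━━━━━━━━━
      ┃00000000  89 50 4e 47 cf 57 5┃ GameOfLife  
      ┃00000010  12 e9 1f 2b 0c 62 6┃─────────────
      ┃00000020  86 86 86 86 d8 9c 5┃Gen: 0       
      ┃00000030  a6 7b 90 90 90 90 d┃·█··█·█····█·
      ┃00000040  9c 4f d3           ┃██··█·███···█
      ┃                             ┃·······█···█·
      ┃                             ┃········█···█
      ┗━━━━━━━━━━━━━━━━━━━━━━━━━━━━━┛·█······████·
                                    ┃·█····█·█████
                                    ┃··██··█·····█
                                    ┃·····█·······
                                    ┃···██·····█··
                                    ┃··█··█·····█·


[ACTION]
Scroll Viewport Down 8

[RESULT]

┏━━━━━━━━━━━━━━━━━━━━━━━━━━━━┓                    
┃ FormWidget                 ┃                    
┠────────────────────────────┨                    
┃> Public:     [x]           ┃                    
┃  Priority:   [Critical   ▼]┃                    
┃  Role:       [Moderator  ▼]┃                    
┃  Phone:      [            ]┃                    
┃  Pla┏━━━━━━━━━━━━━━━━━━━━━━━━━━━━━┓             
┃  The┃ HexEditor                   ┃             
┗━━━━━┠─────────────────────────────┨━━━━━━━━━━━━━
      ┃00000000  89 50 4e 47 cf 57 5┃ GameOfLife  
      ┃00000010  12 e9 1f 2b 0c 62 6┃─────────────
      ┃00000020  86 86 86 86 d8 9c 5┃Gen: 0       
      ┃00000030  a6 7b 90 90 90 90 d┃·█··█·█····█·
      ┃00000040  9c 4f d3           ┃██··█·███···█
      ┃                             ┃·······█···█·
      ┃                             ┃········█···█
      ┗━━━━━━━━━━━━━━━━━━━━━━━━━━━━━┛·█······████·
                                    ┃·█····█·█████
                                    ┃··██··█·····█
                                    ┃·····█·······
                                    ┃···██·····█··
                                    ┃··█··█·····█·
                                    ┗━━━━━━━━━━━━━


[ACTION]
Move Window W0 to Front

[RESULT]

┏━━━━━━━━━━━━━━━━━━━━━━━━━━━━┓                    
┃ FormWidget                 ┃                    
┠────────────────────────────┨                    
┃> Public:     [x]           ┃                    
┃  Priority:   [Critical   ▼]┃                    
┃  Role:       [Moderator  ▼]┃                    
┃  Phone:      [            ]┃                    
┃  Pla┏━━━━━━━━━━━━━━━━━━━━━━━━━━━━━┓             
┃  The┃ HexEditor                   ┃             
┗━━━━━┠─────────────────────────────┏━━━━━━━━━━━━━
      ┃00000000  89 50 4e 47 cf 57 5┃ GameOfLife  
      ┃00000010  12 e9 1f 2b 0c 62 6┠─────────────
      ┃00000020  86 86 86 86 d8 9c 5┃Gen: 0       
      ┃00000030  a6 7b 90 90 90 90 d┃·█··█·█····█·
      ┃00000040  9c 4f d3           ┃██··█·███···█
      ┃                             ┃·······█···█·
      ┃                             ┃········█···█
      ┗━━━━━━━━━━━━━━━━━━━━━━━━━━━━━┃·█······████·
                                    ┃·█····█·█████
                                    ┃··██··█·····█
                                    ┃·····█·······
                                    ┃···██·····█··
                                    ┃··█··█·····█·
                                    ┗━━━━━━━━━━━━━


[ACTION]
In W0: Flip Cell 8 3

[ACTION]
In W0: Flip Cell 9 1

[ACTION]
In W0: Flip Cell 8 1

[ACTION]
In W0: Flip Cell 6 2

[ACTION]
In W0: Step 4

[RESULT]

┏━━━━━━━━━━━━━━━━━━━━━━━━━━━━┓                    
┃ FormWidget                 ┃                    
┠────────────────────────────┨                    
┃> Public:     [x]           ┃                    
┃  Priority:   [Critical   ▼]┃                    
┃  Role:       [Moderator  ▼]┃                    
┃  Phone:      [            ]┃                    
┃  Pla┏━━━━━━━━━━━━━━━━━━━━━━━━━━━━━┓             
┃  The┃ HexEditor                   ┃             
┗━━━━━┠─────────────────────────────┏━━━━━━━━━━━━━
      ┃00000000  89 50 4e 47 cf 57 5┃ GameOfLife  
      ┃00000010  12 e9 1f 2b 0c 62 6┠─────────────
      ┃00000020  86 86 86 86 d8 9c 5┃Gen: 4       
      ┃00000030  a6 7b 90 90 90 90 d┃█·█··█···██·█
      ┃00000040  9c 4f d3           ┃█·█···██·██·█
      ┃                             ┃·█···███··███
      ┃                             ┃·██··········
      ┗━━━━━━━━━━━━━━━━━━━━━━━━━━━━━┃·██··········
                                    ┃·█·█·······██
                                    ┃···█·········
                                    ┃··█··██···██·
                                    ┃██···███·····
                                    ┃█··█··█······
                                    ┗━━━━━━━━━━━━━


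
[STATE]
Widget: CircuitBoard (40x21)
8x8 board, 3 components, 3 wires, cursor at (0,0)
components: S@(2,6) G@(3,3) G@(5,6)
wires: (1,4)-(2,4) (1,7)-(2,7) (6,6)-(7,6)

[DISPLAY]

   0 1 2 3 4 5 6 7                      
0  [.]                                  
                                        
1                   ·           ·       
                    │           │       
2                   ·       S   ·       
                                        
3               G                       
                                        
4                                       
                                        
5                           G           
                                        
6                           ·           
                            │           
7                           ·           
Cursor: (0,0)                           
                                        
                                        
                                        
                                        


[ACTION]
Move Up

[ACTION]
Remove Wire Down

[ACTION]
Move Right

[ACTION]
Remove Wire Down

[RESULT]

   0 1 2 3 4 5 6 7                      
0      [.]                              
                                        
1                   ·           ·       
                    │           │       
2                   ·       S   ·       
                                        
3               G                       
                                        
4                                       
                                        
5                           G           
                                        
6                           ·           
                            │           
7                           ·           
Cursor: (0,1)                           
                                        
                                        
                                        
                                        
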